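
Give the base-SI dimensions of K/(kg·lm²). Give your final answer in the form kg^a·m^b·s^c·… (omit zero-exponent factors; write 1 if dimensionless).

kg⁻¹·K·cd⁻²

lm = cd·sr = cd (luminous flux; sr is dimensionless).
So lm⁻² = cd⁻².
Combining: kg⁻¹·lm⁻²·K = kg⁻¹ · cd⁻² · K = kg⁻¹·K·cd⁻².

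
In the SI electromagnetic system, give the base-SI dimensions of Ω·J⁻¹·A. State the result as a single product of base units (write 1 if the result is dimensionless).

s⁻¹·A⁻¹

Ω = kg·m²·s⁻³·A⁻².
J = kg·m²·s⁻².
So J⁻¹ = kg⁻¹·m⁻²·s².
Combining: Ω·J⁻¹·A = (kg·m²·s⁻³·A⁻²) · (kg⁻¹·m⁻²·s²) · A = s⁻¹·A⁻¹.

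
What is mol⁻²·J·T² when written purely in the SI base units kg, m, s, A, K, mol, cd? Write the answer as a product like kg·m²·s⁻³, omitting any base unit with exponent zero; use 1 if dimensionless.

J = N·m (work = force × distance),
    = kg·m²·s⁻².
T = Wb/m² (flux density = flux per area),
    = kg·s⁻²·A⁻¹.
So T² = kg²·s⁻⁴·A⁻².
Combining: mol⁻²·J·T² = mol⁻² · (kg·m²·s⁻²) · (kg²·s⁻⁴·A⁻²) = kg³·m²·s⁻⁶·A⁻²·mol⁻².

kg³·m²·s⁻⁶·A⁻²·mol⁻²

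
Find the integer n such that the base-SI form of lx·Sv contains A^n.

0

lx = lm/m² (illuminance = luminous flux per area),
    = m⁻²·cd.
Sv = J/kg (equivalent dose = energy per mass),
    = m²·s⁻².
Combining: lx·Sv = (m⁻²·cd) · (m²·s⁻²) = s⁻²·cd.
The exponent of A is 0.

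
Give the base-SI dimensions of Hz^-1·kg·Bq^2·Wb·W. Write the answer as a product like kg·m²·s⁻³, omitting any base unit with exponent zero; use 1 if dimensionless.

kg³·m⁴·s⁻⁶·A⁻¹

Hz = 1/s = s⁻¹ (frequency is cycles per second).
So Hz⁻¹ = s.
Bq = 1/s = s⁻¹ (activity is decays per second).
So Bq² = s⁻².
Wb = V·s (flux: a volt is a weber per second),
    = kg·m²·s⁻²·A⁻¹.
W = J/s (power = energy per time),
    = kg·m²·s⁻³.
Combining: Hz⁻¹·kg·Bq²·Wb·W = s · kg · s⁻² · (kg·m²·s⁻²·A⁻¹) · (kg·m²·s⁻³) = kg³·m⁴·s⁻⁶·A⁻¹.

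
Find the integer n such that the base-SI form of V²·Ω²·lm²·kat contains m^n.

V = W/A (potential = power per current),
    = kg·m²·s⁻³·A⁻¹.
So V² = kg²·m⁴·s⁻⁶·A⁻².
Ω = V/A (resistance = voltage per current),
    = kg·m²·s⁻³·A⁻².
So Ω² = kg²·m⁴·s⁻⁶·A⁻⁴.
lm = cd·sr = cd (luminous flux; sr is dimensionless).
So lm² = cd².
kat = mol/s = s⁻¹·mol (catalytic activity).
Combining: V²·Ω²·lm²·kat = (kg²·m⁴·s⁻⁶·A⁻²) · (kg²·m⁴·s⁻⁶·A⁻⁴) · cd² · (s⁻¹·mol) = kg⁴·m⁸·s⁻¹³·A⁻⁶·mol·cd².
The exponent of m is 8.

8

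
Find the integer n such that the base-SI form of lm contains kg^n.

0

lm = cd·sr = cd (luminous flux; sr is dimensionless).
The exponent of kg is 0.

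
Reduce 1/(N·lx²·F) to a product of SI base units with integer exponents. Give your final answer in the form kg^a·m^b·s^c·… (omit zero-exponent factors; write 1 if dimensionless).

m⁵·s⁻²·A⁻²·cd⁻²

N = kg·m/s² = kg·m·s⁻² (force = mass × acceleration).
So N⁻¹ = kg⁻¹·m⁻¹·s².
lx = lm/m² (illuminance = luminous flux per area),
    = m⁻²·cd.
So lx⁻² = m⁴·cd⁻².
F = C/V (capacitance = charge per voltage),
    = A·s/(kg·m²·s⁻³·A⁻¹) (substituting C and V),
    = kg⁻¹·m⁻²·s⁴·A².
So F⁻¹ = kg·m²·s⁻⁴·A⁻².
Combining: N⁻¹·lx⁻²·F⁻¹ = (kg⁻¹·m⁻¹·s²) · (m⁴·cd⁻²) · (kg·m²·s⁻⁴·A⁻²) = m⁵·s⁻²·A⁻²·cd⁻².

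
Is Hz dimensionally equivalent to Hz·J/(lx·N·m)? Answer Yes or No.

No

Left side:
  Hz = s⁻¹.
Right side:
  Hz = s⁻¹.
  lx = m⁻²·cd.
  So lx⁻¹ = m²·cd⁻¹.
  N = kg·m·s⁻².
  So N⁻¹ = kg⁻¹·m⁻¹·s².
  J = kg·m²·s⁻².
  Combining: Hz·lx⁻¹·N⁻¹·m⁻¹·J = s⁻¹ · (m²·cd⁻¹) · (kg⁻¹·m⁻¹·s²) · m⁻¹ · (kg·m²·s⁻²) = m²·s⁻¹·cd⁻¹.
Left is s⁻¹; right is m²·s⁻¹·cd⁻¹ — different.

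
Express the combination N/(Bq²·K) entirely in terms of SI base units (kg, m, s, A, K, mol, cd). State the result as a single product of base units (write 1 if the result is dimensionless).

Bq = 1/s = s⁻¹ (activity is decays per second).
So Bq⁻² = s².
N = kg·m/s² = kg·m·s⁻² (force = mass × acceleration).
Combining: Bq⁻²·K⁻¹·N = s² · K⁻¹ · (kg·m·s⁻²) = kg·m·K⁻¹.

kg·m·K⁻¹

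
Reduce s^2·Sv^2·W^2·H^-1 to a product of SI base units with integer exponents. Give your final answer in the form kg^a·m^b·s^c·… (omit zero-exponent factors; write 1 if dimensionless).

kg·m⁶·s⁻⁶·A²

Sv = J/kg (equivalent dose = energy per mass),
    = m²·s⁻².
So Sv² = m⁴·s⁻⁴.
W = J/s (power = energy per time),
    = kg·m²·s⁻³.
So W² = kg²·m⁴·s⁻⁶.
H = Wb/A (inductance = flux per current),
    = kg·m²·s⁻²·A⁻².
So H⁻¹ = kg⁻¹·m⁻²·s²·A².
Combining: s²·Sv²·W²·H⁻¹ = s² · (m⁴·s⁻⁴) · (kg²·m⁴·s⁻⁶) · (kg⁻¹·m⁻²·s²·A²) = kg·m⁶·s⁻⁶·A².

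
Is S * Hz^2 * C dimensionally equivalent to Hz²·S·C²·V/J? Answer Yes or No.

Left side:
  S = 1/Ω (conductance is reciprocal resistance),
      = kg⁻¹·m⁻²·s³·A².
  Hz = 1/s = s⁻¹ (frequency is cycles per second).
  So Hz² = s⁻².
  C = A·s = s·A (charge = current × time).
  Combining: S·Hz²·C = (kg⁻¹·m⁻²·s³·A²) · s⁻² · (s·A) = kg⁻¹·m⁻²·s²·A³.
Right side:
  J = kg·m²·s⁻².
  So J⁻¹ = kg⁻¹·m⁻²·s².
  Hz = s⁻¹.
  So Hz² = s⁻².
  S = kg⁻¹·m⁻²·s³·A².
  C = s·A.
  So C² = s²·A².
  V = kg·m²·s⁻³·A⁻¹.
  Combining: J⁻¹·Hz²·S·C²·V = (kg⁻¹·m⁻²·s²) · s⁻² · (kg⁻¹·m⁻²·s³·A²) · (s²·A²) · (kg·m²·s⁻³·A⁻¹) = kg⁻¹·m⁻²·s²·A³.
Both reduce to kg⁻¹·m⁻²·s²·A³.

Yes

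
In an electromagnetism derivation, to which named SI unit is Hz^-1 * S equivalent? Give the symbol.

Hz = s⁻¹.
So Hz⁻¹ = s.
S = kg⁻¹·m⁻²·s³·A².
Combining: Hz⁻¹·S = s · (kg⁻¹·m⁻²·s³·A²) = kg⁻¹·m⁻²·s⁴·A².
kg⁻¹·m⁻²·s⁴·A² is the base-SI form of the farad.

F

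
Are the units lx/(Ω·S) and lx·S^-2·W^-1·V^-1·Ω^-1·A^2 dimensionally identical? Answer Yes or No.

No

Left side:
  Ω = V/A (resistance = voltage per current),
      = kg·m²·s⁻³·A⁻².
  So Ω⁻¹ = kg⁻¹·m⁻²·s³·A².
  S = 1/Ω (conductance is reciprocal resistance),
      = kg⁻¹·m⁻²·s³·A².
  So S⁻¹ = kg·m²·s⁻³·A⁻².
  lx = lm/m² (illuminance = luminous flux per area),
      = m⁻²·cd.
  Combining: Ω⁻¹·S⁻¹·lx = (kg⁻¹·m⁻²·s³·A²) · (kg·m²·s⁻³·A⁻²) · (m⁻²·cd) = m⁻²·cd.
Right side:
  lx = m⁻²·cd.
  S = kg⁻¹·m⁻²·s³·A².
  So S⁻² = kg²·m⁴·s⁻⁶·A⁻⁴.
  W = kg·m²·s⁻³.
  So W⁻¹ = kg⁻¹·m⁻²·s³.
  V = kg·m²·s⁻³·A⁻¹.
  So V⁻¹ = kg⁻¹·m⁻²·s³·A.
  Ω = kg·m²·s⁻³·A⁻².
  So Ω⁻¹ = kg⁻¹·m⁻²·s³·A².
  Combining: lx·S⁻²·W⁻¹·V⁻¹·Ω⁻¹·A² = (m⁻²·cd) · (kg²·m⁴·s⁻⁶·A⁻⁴) · (kg⁻¹·m⁻²·s³) · (kg⁻¹·m⁻²·s³·A) · (kg⁻¹·m⁻²·s³·A²) · A² = kg⁻¹·m⁻⁴·s³·A·cd.
Left is m⁻²·cd; right is kg⁻¹·m⁻⁴·s³·A·cd — different.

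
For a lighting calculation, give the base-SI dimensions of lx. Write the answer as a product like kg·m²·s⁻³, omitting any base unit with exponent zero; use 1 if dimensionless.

m⁻²·cd

lx = lm/m² (illuminance = luminous flux per area),
    = m⁻²·cd.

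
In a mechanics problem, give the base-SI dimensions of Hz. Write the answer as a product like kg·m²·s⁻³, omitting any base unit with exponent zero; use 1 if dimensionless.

Hz = 1/s = s⁻¹ (frequency is cycles per second).

s⁻¹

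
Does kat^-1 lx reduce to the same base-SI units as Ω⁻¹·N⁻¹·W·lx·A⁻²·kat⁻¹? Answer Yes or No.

Left side:
  kat = s⁻¹·mol.
  So kat⁻¹ = s·mol⁻¹.
  lx = m⁻²·cd.
  Combining: kat⁻¹·lx = (s·mol⁻¹) · (m⁻²·cd) = m⁻²·s·mol⁻¹·cd.
Right side:
  Ω = kg·m²·s⁻³·A⁻².
  So Ω⁻¹ = kg⁻¹·m⁻²·s³·A².
  N = kg·m·s⁻².
  So N⁻¹ = kg⁻¹·m⁻¹·s².
  W = kg·m²·s⁻³.
  lx = m⁻²·cd.
  kat = s⁻¹·mol.
  So kat⁻¹ = s·mol⁻¹.
  Combining: Ω⁻¹·N⁻¹·W·lx·A⁻²·kat⁻¹ = (kg⁻¹·m⁻²·s³·A²) · (kg⁻¹·m⁻¹·s²) · (kg·m²·s⁻³) · (m⁻²·cd) · A⁻² · (s·mol⁻¹) = kg⁻¹·m⁻³·s³·mol⁻¹·cd.
Left is m⁻²·s·mol⁻¹·cd; right is kg⁻¹·m⁻³·s³·mol⁻¹·cd — different.

No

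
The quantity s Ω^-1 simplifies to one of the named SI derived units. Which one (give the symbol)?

Ω = V/A (resistance = voltage per current),
    = kg·m²·s⁻³·A⁻².
So Ω⁻¹ = kg⁻¹·m⁻²·s³·A².
Combining: s·Ω⁻¹ = s · (kg⁻¹·m⁻²·s³·A²) = kg⁻¹·m⁻²·s⁴·A².
kg⁻¹·m⁻²·s⁴·A² is the base-SI form of the farad.

F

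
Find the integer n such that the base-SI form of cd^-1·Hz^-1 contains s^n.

Hz = 1/s = s⁻¹ (frequency is cycles per second).
So Hz⁻¹ = s.
Combining: cd⁻¹·Hz⁻¹ = cd⁻¹ · s = s·cd⁻¹.
The exponent of s is 1.

1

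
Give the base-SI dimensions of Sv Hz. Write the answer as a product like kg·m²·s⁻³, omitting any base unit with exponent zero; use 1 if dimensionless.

m²·s⁻³

Sv = J/kg (equivalent dose = energy per mass),
    = m²·s⁻².
Hz = 1/s = s⁻¹ (frequency is cycles per second).
Combining: Sv·Hz = (m²·s⁻²) · s⁻¹ = m²·s⁻³.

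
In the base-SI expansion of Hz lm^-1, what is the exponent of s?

Hz = s⁻¹.
lm = cd.
So lm⁻¹ = cd⁻¹.
Combining: Hz·lm⁻¹ = s⁻¹ · cd⁻¹ = s⁻¹·cd⁻¹.
The exponent of s is -1.

-1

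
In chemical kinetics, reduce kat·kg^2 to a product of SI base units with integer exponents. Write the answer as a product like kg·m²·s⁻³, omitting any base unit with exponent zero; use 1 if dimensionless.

kg²·s⁻¹·mol

kat = mol/s = s⁻¹·mol (catalytic activity).
Combining: kat·kg² = (s⁻¹·mol) · kg² = kg²·s⁻¹·mol.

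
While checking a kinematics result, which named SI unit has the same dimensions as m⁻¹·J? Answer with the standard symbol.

J = N·m (work = force × distance),
    = kg·m²·s⁻².
Combining: m⁻¹·J = m⁻¹ · (kg·m²·s⁻²) = kg·m·s⁻².
kg·m·s⁻² is the base-SI form of the newton.

N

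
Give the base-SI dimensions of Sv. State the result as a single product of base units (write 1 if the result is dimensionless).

Sv = J/kg (equivalent dose = energy per mass),
    = m²·s⁻².

m²·s⁻²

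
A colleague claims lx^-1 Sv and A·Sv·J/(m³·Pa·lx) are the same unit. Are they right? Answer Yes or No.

Left side:
  lx = m⁻²·cd.
  So lx⁻¹ = m²·cd⁻¹.
  Sv = m²·s⁻².
  Combining: lx⁻¹·Sv = (m²·cd⁻¹) · (m²·s⁻²) = m⁴·s⁻²·cd⁻¹.
Right side:
  Sv = J/kg (equivalent dose = energy per mass),
      = m²·s⁻².
  Pa = N/m² (pressure = force per area),
      = kg·m⁻¹·s⁻².
  So Pa⁻¹ = kg⁻¹·m·s².
  lx = lm/m² (illuminance = luminous flux per area),
      = m⁻²·cd.
  So lx⁻¹ = m²·cd⁻¹.
  J = N·m (work = force × distance),
      = kg·m²·s⁻².
  Combining: A·Sv·m⁻³·Pa⁻¹·lx⁻¹·J = A · (m²·s⁻²) · m⁻³ · (kg⁻¹·m·s²) · (m²·cd⁻¹) · (kg·m²·s⁻²) = m⁴·s⁻²·A·cd⁻¹.
Left is m⁴·s⁻²·cd⁻¹; right is m⁴·s⁻²·A·cd⁻¹ — different.

No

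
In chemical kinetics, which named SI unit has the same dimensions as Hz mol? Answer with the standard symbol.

Hz = 1/s = s⁻¹ (frequency is cycles per second).
Combining: Hz·mol = s⁻¹ · mol = s⁻¹·mol.
s⁻¹·mol is the base-SI form of the katal.

kat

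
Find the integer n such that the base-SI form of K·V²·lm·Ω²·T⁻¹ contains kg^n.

3

V = W/A (potential = power per current),
    = kg·m²·s⁻³·A⁻¹.
So V² = kg²·m⁴·s⁻⁶·A⁻².
lm = cd·sr = cd (luminous flux; sr is dimensionless).
Ω = V/A (resistance = voltage per current),
    = kg·m²·s⁻³·A⁻².
So Ω² = kg²·m⁴·s⁻⁶·A⁻⁴.
T = Wb/m² (flux density = flux per area),
    = kg·s⁻²·A⁻¹.
So T⁻¹ = kg⁻¹·s²·A.
Combining: K·V²·lm·Ω²·T⁻¹ = K · (kg²·m⁴·s⁻⁶·A⁻²) · cd · (kg²·m⁴·s⁻⁶·A⁻⁴) · (kg⁻¹·s²·A) = kg³·m⁸·s⁻¹⁰·A⁻⁵·K·cd.
The exponent of kg is 3.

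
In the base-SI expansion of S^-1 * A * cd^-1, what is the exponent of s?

S = 1/Ω (conductance is reciprocal resistance),
    = kg⁻¹·m⁻²·s³·A².
So S⁻¹ = kg·m²·s⁻³·A⁻².
Combining: S⁻¹·A·cd⁻¹ = (kg·m²·s⁻³·A⁻²) · A · cd⁻¹ = kg·m²·s⁻³·A⁻¹·cd⁻¹.
The exponent of s is -3.

-3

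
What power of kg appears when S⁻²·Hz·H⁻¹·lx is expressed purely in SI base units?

S = 1/Ω (conductance is reciprocal resistance),
    = kg⁻¹·m⁻²·s³·A².
So S⁻² = kg²·m⁴·s⁻⁶·A⁻⁴.
Hz = 1/s = s⁻¹ (frequency is cycles per second).
H = Wb/A (inductance = flux per current),
    = kg·m²·s⁻²·A⁻².
So H⁻¹ = kg⁻¹·m⁻²·s²·A².
lx = lm/m² (illuminance = luminous flux per area),
    = m⁻²·cd.
Combining: S⁻²·Hz·H⁻¹·lx = (kg²·m⁴·s⁻⁶·A⁻⁴) · s⁻¹ · (kg⁻¹·m⁻²·s²·A²) · (m⁻²·cd) = kg·s⁻⁵·A⁻²·cd.
The exponent of kg is 1.

1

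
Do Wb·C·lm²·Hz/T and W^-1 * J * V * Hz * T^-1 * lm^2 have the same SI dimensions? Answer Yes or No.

No

Left side:
  T = kg·s⁻²·A⁻¹.
  So T⁻¹ = kg⁻¹·s²·A.
  Wb = kg·m²·s⁻²·A⁻¹.
  C = s·A.
  lm = cd.
  So lm² = cd².
  Hz = s⁻¹.
  Combining: T⁻¹·Wb·C·lm²·Hz = (kg⁻¹·s²·A) · (kg·m²·s⁻²·A⁻¹) · (s·A) · cd² · s⁻¹ = m²·A·cd².
Right side:
  W = kg·m²·s⁻³.
  So W⁻¹ = kg⁻¹·m⁻²·s³.
  J = kg·m²·s⁻².
  V = kg·m²·s⁻³·A⁻¹.
  Hz = s⁻¹.
  T = kg·s⁻²·A⁻¹.
  So T⁻¹ = kg⁻¹·s²·A.
  lm = cd.
  So lm² = cd².
  Combining: W⁻¹·J·V·Hz·T⁻¹·lm² = (kg⁻¹·m⁻²·s³) · (kg·m²·s⁻²) · (kg·m²·s⁻³·A⁻¹) · s⁻¹ · (kg⁻¹·s²·A) · cd² = m²·s⁻¹·cd².
Left is m²·A·cd²; right is m²·s⁻¹·cd² — different.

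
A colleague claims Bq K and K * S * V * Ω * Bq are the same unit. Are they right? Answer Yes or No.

Left side:
  Bq = s⁻¹.
  Combining: Bq·K = s⁻¹ · K = s⁻¹·K.
Right side:
  S = kg⁻¹·m⁻²·s³·A².
  V = kg·m²·s⁻³·A⁻¹.
  Ω = kg·m²·s⁻³·A⁻².
  Bq = s⁻¹.
  Combining: K·S·V·Ω·Bq = K · (kg⁻¹·m⁻²·s³·A²) · (kg·m²·s⁻³·A⁻¹) · (kg·m²·s⁻³·A⁻²) · s⁻¹ = kg·m²·s⁻⁴·A⁻¹·K.
Left is s⁻¹·K; right is kg·m²·s⁻⁴·A⁻¹·K — different.

No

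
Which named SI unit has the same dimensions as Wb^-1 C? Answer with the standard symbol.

S

Wb = kg·m²·s⁻²·A⁻¹.
So Wb⁻¹ = kg⁻¹·m⁻²·s²·A.
C = s·A.
Combining: Wb⁻¹·C = (kg⁻¹·m⁻²·s²·A) · (s·A) = kg⁻¹·m⁻²·s³·A².
kg⁻¹·m⁻²·s³·A² is the base-SI form of the siemens.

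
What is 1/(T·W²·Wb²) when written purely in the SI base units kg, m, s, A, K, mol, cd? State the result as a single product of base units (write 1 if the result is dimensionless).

kg⁻⁵·m⁻⁸·s¹²·A³

T = Wb/m² (flux density = flux per area),
    = kg·s⁻²·A⁻¹.
So T⁻¹ = kg⁻¹·s²·A.
W = J/s (power = energy per time),
    = kg·m²·s⁻³.
So W⁻² = kg⁻²·m⁻⁴·s⁶.
Wb = V·s (flux: a volt is a weber per second),
    = kg·m²·s⁻²·A⁻¹.
So Wb⁻² = kg⁻²·m⁻⁴·s⁴·A².
Combining: T⁻¹·W⁻²·Wb⁻² = (kg⁻¹·s²·A) · (kg⁻²·m⁻⁴·s⁶) · (kg⁻²·m⁻⁴·s⁴·A²) = kg⁻⁵·m⁻⁸·s¹²·A³.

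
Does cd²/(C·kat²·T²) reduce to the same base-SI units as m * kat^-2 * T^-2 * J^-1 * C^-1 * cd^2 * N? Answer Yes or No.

Yes

Left side:
  C = s·A.
  So C⁻¹ = s⁻¹·A⁻¹.
  kat = s⁻¹·mol.
  So kat⁻² = s²·mol⁻².
  T = kg·s⁻²·A⁻¹.
  So T⁻² = kg⁻²·s⁴·A².
  Combining: C⁻¹·kat⁻²·cd²·T⁻² = (s⁻¹·A⁻¹) · (s²·mol⁻²) · cd² · (kg⁻²·s⁴·A²) = kg⁻²·s⁵·A·mol⁻²·cd².
Right side:
  kat = s⁻¹·mol.
  So kat⁻² = s²·mol⁻².
  T = kg·s⁻²·A⁻¹.
  So T⁻² = kg⁻²·s⁴·A².
  J = kg·m²·s⁻².
  So J⁻¹ = kg⁻¹·m⁻²·s².
  C = s·A.
  So C⁻¹ = s⁻¹·A⁻¹.
  N = kg·m·s⁻².
  Combining: m·kat⁻²·T⁻²·J⁻¹·C⁻¹·cd²·N = m · (s²·mol⁻²) · (kg⁻²·s⁴·A²) · (kg⁻¹·m⁻²·s²) · (s⁻¹·A⁻¹) · cd² · (kg·m·s⁻²) = kg⁻²·s⁵·A·mol⁻²·cd².
Both reduce to kg⁻²·s⁵·A·mol⁻²·cd².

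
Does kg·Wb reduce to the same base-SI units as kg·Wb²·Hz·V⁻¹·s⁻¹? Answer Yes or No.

No

Left side:
  Wb = V·s (flux: a volt is a weber per second),
      = kg·m²·s⁻²·A⁻¹.
  Combining: kg·Wb = kg · (kg·m²·s⁻²·A⁻¹) = kg²·m²·s⁻²·A⁻¹.
Right side:
  Wb = V·s (flux: a volt is a weber per second),
      = kg·m²·s⁻²·A⁻¹.
  So Wb² = kg²·m⁴·s⁻⁴·A⁻².
  Hz = 1/s = s⁻¹ (frequency is cycles per second).
  V = W/A (potential = power per current),
      = kg·m²·s⁻³·A⁻¹.
  So V⁻¹ = kg⁻¹·m⁻²·s³·A.
  Combining: kg·Wb²·Hz·V⁻¹·s⁻¹ = kg · (kg²·m⁴·s⁻⁴·A⁻²) · s⁻¹ · (kg⁻¹·m⁻²·s³·A) · s⁻¹ = kg²·m²·s⁻³·A⁻¹.
Left is kg²·m²·s⁻²·A⁻¹; right is kg²·m²·s⁻³·A⁻¹ — different.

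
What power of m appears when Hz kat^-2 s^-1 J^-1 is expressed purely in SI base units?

-2

Hz = s⁻¹.
kat = s⁻¹·mol.
So kat⁻² = s²·mol⁻².
J = kg·m²·s⁻².
So J⁻¹ = kg⁻¹·m⁻²·s².
Combining: Hz·kat⁻²·s⁻¹·J⁻¹ = s⁻¹ · (s²·mol⁻²) · s⁻¹ · (kg⁻¹·m⁻²·s²) = kg⁻¹·m⁻²·s²·mol⁻².
The exponent of m is -2.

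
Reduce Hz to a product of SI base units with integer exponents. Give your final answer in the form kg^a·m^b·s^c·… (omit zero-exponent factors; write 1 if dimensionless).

s⁻¹

Hz = s⁻¹.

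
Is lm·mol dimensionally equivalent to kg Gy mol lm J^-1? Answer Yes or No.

Yes

Left side:
  lm = cd·sr = cd (luminous flux; sr is dimensionless).
  Combining: lm·mol = cd · mol = mol·cd.
Right side:
  Gy = J/kg (absorbed dose = energy per mass),
      = m²·s⁻².
  lm = cd·sr = cd (luminous flux; sr is dimensionless).
  J = N·m (work = force × distance),
      = kg·m²·s⁻².
  So J⁻¹ = kg⁻¹·m⁻²·s².
  Combining: kg·Gy·mol·lm·J⁻¹ = kg · (m²·s⁻²) · mol · cd · (kg⁻¹·m⁻²·s²) = mol·cd.
Both reduce to mol·cd.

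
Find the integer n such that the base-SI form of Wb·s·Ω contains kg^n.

Wb = V·s (flux: a volt is a weber per second),
    = kg·m²·s⁻²·A⁻¹.
Ω = V/A (resistance = voltage per current),
    = kg·m²·s⁻³·A⁻².
Combining: Wb·s·Ω = (kg·m²·s⁻²·A⁻¹) · s · (kg·m²·s⁻³·A⁻²) = kg²·m⁴·s⁻⁴·A⁻³.
The exponent of kg is 2.

2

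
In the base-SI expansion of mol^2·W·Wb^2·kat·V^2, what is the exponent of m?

10

W = kg·m²·s⁻³.
Wb = kg·m²·s⁻²·A⁻¹.
So Wb² = kg²·m⁴·s⁻⁴·A⁻².
kat = s⁻¹·mol.
V = kg·m²·s⁻³·A⁻¹.
So V² = kg²·m⁴·s⁻⁶·A⁻².
Combining: mol²·W·Wb²·kat·V² = mol² · (kg·m²·s⁻³) · (kg²·m⁴·s⁻⁴·A⁻²) · (s⁻¹·mol) · (kg²·m⁴·s⁻⁶·A⁻²) = kg⁵·m¹⁰·s⁻¹⁴·A⁻⁴·mol³.
The exponent of m is 10.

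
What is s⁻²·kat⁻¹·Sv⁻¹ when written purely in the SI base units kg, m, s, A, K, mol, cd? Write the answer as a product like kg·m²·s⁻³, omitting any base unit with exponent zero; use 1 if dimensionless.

m⁻²·s·mol⁻¹

kat = mol/s = s⁻¹·mol (catalytic activity).
So kat⁻¹ = s·mol⁻¹.
Sv = J/kg (equivalent dose = energy per mass),
    = m²·s⁻².
So Sv⁻¹ = m⁻²·s².
Combining: s⁻²·kat⁻¹·Sv⁻¹ = s⁻² · (s·mol⁻¹) · (m⁻²·s²) = m⁻²·s·mol⁻¹.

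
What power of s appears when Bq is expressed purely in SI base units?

Bq = s⁻¹.
The exponent of s is -1.

-1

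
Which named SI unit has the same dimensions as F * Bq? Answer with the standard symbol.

S

F = C/V (capacitance = charge per voltage),
    = A·s/(kg·m²·s⁻³·A⁻¹) (substituting C and V),
    = kg⁻¹·m⁻²·s⁴·A².
Bq = 1/s = s⁻¹ (activity is decays per second).
Combining: F·Bq = (kg⁻¹·m⁻²·s⁴·A²) · s⁻¹ = kg⁻¹·m⁻²·s³·A².
kg⁻¹·m⁻²·s³·A² is the base-SI form of the siemens.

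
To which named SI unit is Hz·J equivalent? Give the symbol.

Hz = s⁻¹.
J = kg·m²·s⁻².
Combining: Hz·J = s⁻¹ · (kg·m²·s⁻²) = kg·m²·s⁻³.
kg·m²·s⁻³ is the base-SI form of the watt.

W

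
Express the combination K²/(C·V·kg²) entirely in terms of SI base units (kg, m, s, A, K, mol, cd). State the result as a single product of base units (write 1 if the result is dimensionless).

kg⁻³·m⁻²·s²·K²

C = A·s = s·A (charge = current × time).
So C⁻¹ = s⁻¹·A⁻¹.
V = W/A (potential = power per current),
    = kg·m²·s⁻³·A⁻¹.
So V⁻¹ = kg⁻¹·m⁻²·s³·A.
Combining: C⁻¹·V⁻¹·kg⁻²·K² = (s⁻¹·A⁻¹) · (kg⁻¹·m⁻²·s³·A) · kg⁻² · K² = kg⁻³·m⁻²·s²·K².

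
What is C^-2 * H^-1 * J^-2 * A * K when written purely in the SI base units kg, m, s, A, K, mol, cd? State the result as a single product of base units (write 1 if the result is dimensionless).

kg⁻³·m⁻⁶·s⁴·A·K

C = A·s = s·A (charge = current × time).
So C⁻² = s⁻²·A⁻².
H = Wb/A (inductance = flux per current),
    = kg·m²·s⁻²·A⁻².
So H⁻¹ = kg⁻¹·m⁻²·s²·A².
J = N·m (work = force × distance),
    = kg·m²·s⁻².
So J⁻² = kg⁻²·m⁻⁴·s⁴.
Combining: C⁻²·H⁻¹·J⁻²·A·K = (s⁻²·A⁻²) · (kg⁻¹·m⁻²·s²·A²) · (kg⁻²·m⁻⁴·s⁴) · A · K = kg⁻³·m⁻⁶·s⁴·A·K.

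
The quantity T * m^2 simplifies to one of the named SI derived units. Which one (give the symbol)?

Wb

T = kg·s⁻²·A⁻¹.
Combining: T·m² = (kg·s⁻²·A⁻¹) · m² = kg·m²·s⁻²·A⁻¹.
kg·m²·s⁻²·A⁻¹ is the base-SI form of the weber.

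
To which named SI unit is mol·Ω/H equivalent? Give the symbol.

H = Wb/A (inductance = flux per current),
    = kg·m²·s⁻²·A⁻².
So H⁻¹ = kg⁻¹·m⁻²·s²·A².
Ω = V/A (resistance = voltage per current),
    = kg·m²·s⁻³·A⁻².
Combining: mol·H⁻¹·Ω = mol · (kg⁻¹·m⁻²·s²·A²) · (kg·m²·s⁻³·A⁻²) = s⁻¹·mol.
s⁻¹·mol is the base-SI form of the katal.

kat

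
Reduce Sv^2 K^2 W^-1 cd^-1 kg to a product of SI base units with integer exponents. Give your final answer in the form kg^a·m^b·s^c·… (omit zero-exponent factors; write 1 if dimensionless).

Sv = J/kg (equivalent dose = energy per mass),
    = m²·s⁻².
So Sv² = m⁴·s⁻⁴.
W = J/s (power = energy per time),
    = kg·m²·s⁻³.
So W⁻¹ = kg⁻¹·m⁻²·s³.
Combining: Sv²·K²·W⁻¹·cd⁻¹·kg = (m⁴·s⁻⁴) · K² · (kg⁻¹·m⁻²·s³) · cd⁻¹ · kg = m²·s⁻¹·K²·cd⁻¹.

m²·s⁻¹·K²·cd⁻¹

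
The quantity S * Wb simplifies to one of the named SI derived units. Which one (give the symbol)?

S = 1/Ω (conductance is reciprocal resistance),
    = kg⁻¹·m⁻²·s³·A².
Wb = V·s (flux: a volt is a weber per second),
    = kg·m²·s⁻²·A⁻¹.
Combining: S·Wb = (kg⁻¹·m⁻²·s³·A²) · (kg·m²·s⁻²·A⁻¹) = s·A.
s·A is the base-SI form of the coulomb.

C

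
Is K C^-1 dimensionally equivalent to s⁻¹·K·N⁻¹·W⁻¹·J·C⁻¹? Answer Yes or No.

Left side:
  C = s·A.
  So C⁻¹ = s⁻¹·A⁻¹.
  Combining: K·C⁻¹ = K · (s⁻¹·A⁻¹) = s⁻¹·A⁻¹·K.
Right side:
  N = kg·m/s² = kg·m·s⁻² (force = mass × acceleration).
  So N⁻¹ = kg⁻¹·m⁻¹·s².
  W = J/s (power = energy per time),
      = kg·m²·s⁻³.
  So W⁻¹ = kg⁻¹·m⁻²·s³.
  J = N·m (work = force × distance),
      = kg·m²·s⁻².
  C = A·s = s·A (charge = current × time).
  So C⁻¹ = s⁻¹·A⁻¹.
  Combining: s⁻¹·K·N⁻¹·W⁻¹·J·C⁻¹ = s⁻¹ · K · (kg⁻¹·m⁻¹·s²) · (kg⁻¹·m⁻²·s³) · (kg·m²·s⁻²) · (s⁻¹·A⁻¹) = kg⁻¹·m⁻¹·s·A⁻¹·K.
Left is s⁻¹·A⁻¹·K; right is kg⁻¹·m⁻¹·s·A⁻¹·K — different.

No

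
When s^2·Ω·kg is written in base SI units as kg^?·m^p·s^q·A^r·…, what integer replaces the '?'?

2

Ω = V/A (resistance = voltage per current),
    = kg·m²·s⁻³·A⁻².
Combining: s²·Ω·kg = s² · (kg·m²·s⁻³·A⁻²) · kg = kg²·m²·s⁻¹·A⁻².
The exponent of kg is 2.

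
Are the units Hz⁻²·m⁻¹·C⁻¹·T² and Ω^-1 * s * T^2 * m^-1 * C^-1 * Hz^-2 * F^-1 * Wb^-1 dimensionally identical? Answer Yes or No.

No

Left side:
  Hz = 1/s = s⁻¹ (frequency is cycles per second).
  So Hz⁻² = s².
  C = A·s = s·A (charge = current × time).
  So C⁻¹ = s⁻¹·A⁻¹.
  T = Wb/m² (flux density = flux per area),
      = kg·s⁻²·A⁻¹.
  So T² = kg²·s⁻⁴·A⁻².
  Combining: Hz⁻²·m⁻¹·C⁻¹·T² = s² · m⁻¹ · (s⁻¹·A⁻¹) · (kg²·s⁻⁴·A⁻²) = kg²·m⁻¹·s⁻³·A⁻³.
Right side:
  Ω = V/A (resistance = voltage per current),
      = kg·m²·s⁻³·A⁻².
  So Ω⁻¹ = kg⁻¹·m⁻²·s³·A².
  T = Wb/m² (flux density = flux per area),
      = kg·s⁻²·A⁻¹.
  So T² = kg²·s⁻⁴·A⁻².
  C = A·s = s·A (charge = current × time).
  So C⁻¹ = s⁻¹·A⁻¹.
  Hz = 1/s = s⁻¹ (frequency is cycles per second).
  So Hz⁻² = s².
  F = C/V (capacitance = charge per voltage),
      = A·s/(kg·m²·s⁻³·A⁻¹) (substituting C and V),
      = kg⁻¹·m⁻²·s⁴·A².
  So F⁻¹ = kg·m²·s⁻⁴·A⁻².
  Wb = V·s (flux: a volt is a weber per second),
      = kg·m²·s⁻²·A⁻¹.
  So Wb⁻¹ = kg⁻¹·m⁻²·s²·A.
  Combining: Ω⁻¹·s·T²·m⁻¹·C⁻¹·Hz⁻²·F⁻¹·Wb⁻¹ = (kg⁻¹·m⁻²·s³·A²) · s · (kg²·s⁻⁴·A⁻²) · m⁻¹ · (s⁻¹·A⁻¹) · s² · (kg·m²·s⁻⁴·A⁻²) · (kg⁻¹·m⁻²·s²·A) = kg·m⁻³·s⁻¹·A⁻².
Left is kg²·m⁻¹·s⁻³·A⁻³; right is kg·m⁻³·s⁻¹·A⁻² — different.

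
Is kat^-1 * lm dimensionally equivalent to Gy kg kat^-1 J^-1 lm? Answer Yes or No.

Left side:
  kat = mol/s = s⁻¹·mol (catalytic activity).
  So kat⁻¹ = s·mol⁻¹.
  lm = cd·sr = cd (luminous flux; sr is dimensionless).
  Combining: kat⁻¹·lm = (s·mol⁻¹) · cd = s·mol⁻¹·cd.
Right side:
  Gy = m²·s⁻².
  kat = s⁻¹·mol.
  So kat⁻¹ = s·mol⁻¹.
  J = kg·m²·s⁻².
  So J⁻¹ = kg⁻¹·m⁻²·s².
  lm = cd.
  Combining: Gy·kg·kat⁻¹·J⁻¹·lm = (m²·s⁻²) · kg · (s·mol⁻¹) · (kg⁻¹·m⁻²·s²) · cd = s·mol⁻¹·cd.
Both reduce to s·mol⁻¹·cd.

Yes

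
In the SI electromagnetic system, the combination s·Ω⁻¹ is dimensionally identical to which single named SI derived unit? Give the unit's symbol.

Ω = kg·m²·s⁻³·A⁻².
So Ω⁻¹ = kg⁻¹·m⁻²·s³·A².
Combining: s·Ω⁻¹ = s · (kg⁻¹·m⁻²·s³·A²) = kg⁻¹·m⁻²·s⁴·A².
kg⁻¹·m⁻²·s⁴·A² is the base-SI form of the farad.

F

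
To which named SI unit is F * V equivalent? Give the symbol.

C

F = C/V (capacitance = charge per voltage),
    = A·s/(kg·m²·s⁻³·A⁻¹) (substituting C and V),
    = kg⁻¹·m⁻²·s⁴·A².
V = W/A (potential = power per current),
    = kg·m²·s⁻³·A⁻¹.
Combining: F·V = (kg⁻¹·m⁻²·s⁴·A²) · (kg·m²·s⁻³·A⁻¹) = s·A.
s·A is the base-SI form of the coulomb.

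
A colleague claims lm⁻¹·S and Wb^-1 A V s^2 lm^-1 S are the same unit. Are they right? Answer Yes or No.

Left side:
  lm = cd·sr = cd (luminous flux; sr is dimensionless).
  So lm⁻¹ = cd⁻¹.
  S = 1/Ω (conductance is reciprocal resistance),
      = kg⁻¹·m⁻²·s³·A².
  Combining: lm⁻¹·S = cd⁻¹ · (kg⁻¹·m⁻²·s³·A²) = kg⁻¹·m⁻²·s³·A²·cd⁻¹.
Right side:
  Wb = kg·m²·s⁻²·A⁻¹.
  So Wb⁻¹ = kg⁻¹·m⁻²·s²·A.
  V = kg·m²·s⁻³·A⁻¹.
  lm = cd.
  So lm⁻¹ = cd⁻¹.
  S = kg⁻¹·m⁻²·s³·A².
  Combining: Wb⁻¹·A·V·s²·lm⁻¹·S = (kg⁻¹·m⁻²·s²·A) · A · (kg·m²·s⁻³·A⁻¹) · s² · cd⁻¹ · (kg⁻¹·m⁻²·s³·A²) = kg⁻¹·m⁻²·s⁴·A³·cd⁻¹.
Left is kg⁻¹·m⁻²·s³·A²·cd⁻¹; right is kg⁻¹·m⁻²·s⁴·A³·cd⁻¹ — different.

No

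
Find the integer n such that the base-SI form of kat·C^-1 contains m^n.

0

kat = s⁻¹·mol.
C = s·A.
So C⁻¹ = s⁻¹·A⁻¹.
Combining: kat·C⁻¹ = (s⁻¹·mol) · (s⁻¹·A⁻¹) = s⁻²·A⁻¹·mol.
The exponent of m is 0.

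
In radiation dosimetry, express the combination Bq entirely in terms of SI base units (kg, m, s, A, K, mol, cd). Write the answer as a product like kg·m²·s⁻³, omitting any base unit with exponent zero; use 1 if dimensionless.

s⁻¹

Bq = s⁻¹.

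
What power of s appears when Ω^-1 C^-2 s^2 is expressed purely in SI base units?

Ω = kg·m²·s⁻³·A⁻².
So Ω⁻¹ = kg⁻¹·m⁻²·s³·A².
C = s·A.
So C⁻² = s⁻²·A⁻².
Combining: Ω⁻¹·C⁻²·s² = (kg⁻¹·m⁻²·s³·A²) · (s⁻²·A⁻²) · s² = kg⁻¹·m⁻²·s³.
The exponent of s is 3.

3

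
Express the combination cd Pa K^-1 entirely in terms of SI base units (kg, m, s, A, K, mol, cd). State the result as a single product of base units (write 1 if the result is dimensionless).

Pa = kg·m⁻¹·s⁻².
Combining: cd·Pa·K⁻¹ = cd · (kg·m⁻¹·s⁻²) · K⁻¹ = kg·m⁻¹·s⁻²·K⁻¹·cd.

kg·m⁻¹·s⁻²·K⁻¹·cd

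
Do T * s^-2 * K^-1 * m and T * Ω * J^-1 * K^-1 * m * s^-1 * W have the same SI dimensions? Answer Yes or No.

Left side:
  T = Wb/m² (flux density = flux per area),
      = kg·s⁻²·A⁻¹.
  Combining: T·s⁻²·K⁻¹·m = (kg·s⁻²·A⁻¹) · s⁻² · K⁻¹ · m = kg·m·s⁻⁴·A⁻¹·K⁻¹.
Right side:
  T = kg·s⁻²·A⁻¹.
  Ω = kg·m²·s⁻³·A⁻².
  J = kg·m²·s⁻².
  So J⁻¹ = kg⁻¹·m⁻²·s².
  W = kg·m²·s⁻³.
  Combining: T·Ω·J⁻¹·K⁻¹·m·s⁻¹·W = (kg·s⁻²·A⁻¹) · (kg·m²·s⁻³·A⁻²) · (kg⁻¹·m⁻²·s²) · K⁻¹ · m · s⁻¹ · (kg·m²·s⁻³) = kg²·m³·s⁻⁷·A⁻³·K⁻¹.
Left is kg·m·s⁻⁴·A⁻¹·K⁻¹; right is kg²·m³·s⁻⁷·A⁻³·K⁻¹ — different.

No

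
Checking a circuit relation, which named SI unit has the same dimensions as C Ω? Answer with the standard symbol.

C = s·A.
Ω = kg·m²·s⁻³·A⁻².
Combining: C·Ω = (s·A) · (kg·m²·s⁻³·A⁻²) = kg·m²·s⁻²·A⁻¹.
kg·m²·s⁻²·A⁻¹ is the base-SI form of the weber.

Wb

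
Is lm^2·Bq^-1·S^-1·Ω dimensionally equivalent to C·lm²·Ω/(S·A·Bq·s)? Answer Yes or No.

Yes

Left side:
  lm = cd·sr = cd (luminous flux; sr is dimensionless).
  So lm² = cd².
  Bq = 1/s = s⁻¹ (activity is decays per second).
  So Bq⁻¹ = s.
  S = 1/Ω (conductance is reciprocal resistance),
      = kg⁻¹·m⁻²·s³·A².
  So S⁻¹ = kg·m²·s⁻³·A⁻².
  Ω = V/A (resistance = voltage per current),
      = kg·m²·s⁻³·A⁻².
  Combining: lm²·Bq⁻¹·S⁻¹·Ω = cd² · s · (kg·m²·s⁻³·A⁻²) · (kg·m²·s⁻³·A⁻²) = kg²·m⁴·s⁻⁵·A⁻⁴·cd².
Right side:
  S = 1/Ω (conductance is reciprocal resistance),
      = kg⁻¹·m⁻²·s³·A².
  So S⁻¹ = kg·m²·s⁻³·A⁻².
  C = A·s = s·A (charge = current × time).
  Bq = 1/s = s⁻¹ (activity is decays per second).
  So Bq⁻¹ = s.
  lm = cd·sr = cd (luminous flux; sr is dimensionless).
  So lm² = cd².
  Ω = V/A (resistance = voltage per current),
      = kg·m²·s⁻³·A⁻².
  Combining: S⁻¹·C·A⁻¹·Bq⁻¹·lm²·s⁻¹·Ω = (kg·m²·s⁻³·A⁻²) · (s·A) · A⁻¹ · s · cd² · s⁻¹ · (kg·m²·s⁻³·A⁻²) = kg²·m⁴·s⁻⁵·A⁻⁴·cd².
Both reduce to kg²·m⁴·s⁻⁵·A⁻⁴·cd².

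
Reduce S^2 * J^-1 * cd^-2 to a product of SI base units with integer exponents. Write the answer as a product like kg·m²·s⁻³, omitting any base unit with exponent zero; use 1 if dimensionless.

kg⁻³·m⁻⁶·s⁸·A⁴·cd⁻²

S = kg⁻¹·m⁻²·s³·A².
So S² = kg⁻²·m⁻⁴·s⁶·A⁴.
J = kg·m²·s⁻².
So J⁻¹ = kg⁻¹·m⁻²·s².
Combining: S²·J⁻¹·cd⁻² = (kg⁻²·m⁻⁴·s⁶·A⁴) · (kg⁻¹·m⁻²·s²) · cd⁻² = kg⁻³·m⁻⁶·s⁸·A⁴·cd⁻².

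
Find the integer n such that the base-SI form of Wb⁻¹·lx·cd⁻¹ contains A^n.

1

Wb = kg·m²·s⁻²·A⁻¹.
So Wb⁻¹ = kg⁻¹·m⁻²·s²·A.
lx = m⁻²·cd.
Combining: Wb⁻¹·lx·cd⁻¹ = (kg⁻¹·m⁻²·s²·A) · (m⁻²·cd) · cd⁻¹ = kg⁻¹·m⁻⁴·s²·A.
The exponent of A is 1.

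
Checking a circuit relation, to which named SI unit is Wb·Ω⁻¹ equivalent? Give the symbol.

Wb = V·s (flux: a volt is a weber per second),
    = kg·m²·s⁻²·A⁻¹.
Ω = V/A (resistance = voltage per current),
    = kg·m²·s⁻³·A⁻².
So Ω⁻¹ = kg⁻¹·m⁻²·s³·A².
Combining: Wb·Ω⁻¹ = (kg·m²·s⁻²·A⁻¹) · (kg⁻¹·m⁻²·s³·A²) = s·A.
s·A is the base-SI form of the coulomb.

C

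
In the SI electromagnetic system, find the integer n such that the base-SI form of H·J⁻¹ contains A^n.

-2

H = Wb/A (inductance = flux per current),
    = kg·m²·s⁻²·A⁻².
J = N·m (work = force × distance),
    = kg·m²·s⁻².
So J⁻¹ = kg⁻¹·m⁻²·s².
Combining: H·J⁻¹ = (kg·m²·s⁻²·A⁻²) · (kg⁻¹·m⁻²·s²) = A⁻².
The exponent of A is -2.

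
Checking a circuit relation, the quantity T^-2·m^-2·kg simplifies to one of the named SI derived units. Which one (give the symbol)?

T = kg·s⁻²·A⁻¹.
So T⁻² = kg⁻²·s⁴·A².
Combining: T⁻²·m⁻²·kg = (kg⁻²·s⁴·A²) · m⁻² · kg = kg⁻¹·m⁻²·s⁴·A².
kg⁻¹·m⁻²·s⁴·A² is the base-SI form of the farad.

F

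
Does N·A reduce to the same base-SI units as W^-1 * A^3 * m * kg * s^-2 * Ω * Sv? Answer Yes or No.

Left side:
  N = kg·m/s² = kg·m·s⁻² (force = mass × acceleration).
  Combining: N·A = (kg·m·s⁻²) · A = kg·m·s⁻²·A.
Right side:
  W = J/s (power = energy per time),
      = kg·m²·s⁻³.
  So W⁻¹ = kg⁻¹·m⁻²·s³.
  Ω = V/A (resistance = voltage per current),
      = kg·m²·s⁻³·A⁻².
  Sv = J/kg (equivalent dose = energy per mass),
      = m²·s⁻².
  Combining: W⁻¹·A³·m·kg·s⁻²·Ω·Sv = (kg⁻¹·m⁻²·s³) · A³ · m · kg · s⁻² · (kg·m²·s⁻³·A⁻²) · (m²·s⁻²) = kg·m³·s⁻⁴·A.
Left is kg·m·s⁻²·A; right is kg·m³·s⁻⁴·A — different.

No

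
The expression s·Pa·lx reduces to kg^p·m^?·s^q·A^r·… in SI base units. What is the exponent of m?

-3

Pa = N/m² (pressure = force per area),
    = kg·m⁻¹·s⁻².
lx = lm/m² (illuminance = luminous flux per area),
    = m⁻²·cd.
Combining: s·Pa·lx = s · (kg·m⁻¹·s⁻²) · (m⁻²·cd) = kg·m⁻³·s⁻¹·cd.
The exponent of m is -3.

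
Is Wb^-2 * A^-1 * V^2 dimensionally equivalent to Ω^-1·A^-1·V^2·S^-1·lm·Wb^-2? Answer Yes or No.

Left side:
  Wb = kg·m²·s⁻²·A⁻¹.
  So Wb⁻² = kg⁻²·m⁻⁴·s⁴·A².
  V = kg·m²·s⁻³·A⁻¹.
  So V² = kg²·m⁴·s⁻⁶·A⁻².
  Combining: Wb⁻²·A⁻¹·V² = (kg⁻²·m⁻⁴·s⁴·A²) · A⁻¹ · (kg²·m⁴·s⁻⁶·A⁻²) = s⁻²·A⁻¹.
Right side:
  Ω = V/A (resistance = voltage per current),
      = kg·m²·s⁻³·A⁻².
  So Ω⁻¹ = kg⁻¹·m⁻²·s³·A².
  V = W/A (potential = power per current),
      = kg·m²·s⁻³·A⁻¹.
  So V² = kg²·m⁴·s⁻⁶·A⁻².
  S = 1/Ω (conductance is reciprocal resistance),
      = kg⁻¹·m⁻²·s³·A².
  So S⁻¹ = kg·m²·s⁻³·A⁻².
  lm = cd·sr = cd (luminous flux; sr is dimensionless).
  Wb = V·s (flux: a volt is a weber per second),
      = kg·m²·s⁻²·A⁻¹.
  So Wb⁻² = kg⁻²·m⁻⁴·s⁴·A².
  Combining: Ω⁻¹·A⁻¹·V²·S⁻¹·lm·Wb⁻² = (kg⁻¹·m⁻²·s³·A²) · A⁻¹ · (kg²·m⁴·s⁻⁶·A⁻²) · (kg·m²·s⁻³·A⁻²) · cd · (kg⁻²·m⁻⁴·s⁴·A²) = s⁻²·A⁻¹·cd.
Left is s⁻²·A⁻¹; right is s⁻²·A⁻¹·cd — different.

No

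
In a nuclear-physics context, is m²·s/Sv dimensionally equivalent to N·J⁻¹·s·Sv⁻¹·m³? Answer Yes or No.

Yes

Left side:
  Sv = J/kg (equivalent dose = energy per mass),
      = m²·s⁻².
  So Sv⁻¹ = m⁻²·s².
  Combining: m²·Sv⁻¹·s = m² · (m⁻²·s²) · s = s³.
Right side:
  N = kg·m/s² = kg·m·s⁻² (force = mass × acceleration).
  J = N·m (work = force × distance),
      = kg·m²·s⁻².
  So J⁻¹ = kg⁻¹·m⁻²·s².
  Sv = J/kg (equivalent dose = energy per mass),
      = m²·s⁻².
  So Sv⁻¹ = m⁻²·s².
  Combining: N·J⁻¹·s·Sv⁻¹·m³ = (kg·m·s⁻²) · (kg⁻¹·m⁻²·s²) · s · (m⁻²·s²) · m³ = s³.
Both reduce to s³.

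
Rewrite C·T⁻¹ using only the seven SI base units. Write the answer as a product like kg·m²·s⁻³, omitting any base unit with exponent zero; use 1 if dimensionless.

C = A·s = s·A (charge = current × time).
T = Wb/m² (flux density = flux per area),
    = kg·s⁻²·A⁻¹.
So T⁻¹ = kg⁻¹·s²·A.
Combining: C·T⁻¹ = (s·A) · (kg⁻¹·s²·A) = kg⁻¹·s³·A².

kg⁻¹·s³·A²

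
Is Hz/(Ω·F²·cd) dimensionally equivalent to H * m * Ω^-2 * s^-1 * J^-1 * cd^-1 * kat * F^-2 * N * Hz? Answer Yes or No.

Left side:
  Hz = s⁻¹.
  Ω = kg·m²·s⁻³·A⁻².
  So Ω⁻¹ = kg⁻¹·m⁻²·s³·A².
  F = kg⁻¹·m⁻²·s⁴·A².
  So F⁻² = kg²·m⁴·s⁻⁸·A⁻⁴.
  Combining: Hz·Ω⁻¹·F⁻²·cd⁻¹ = s⁻¹ · (kg⁻¹·m⁻²·s³·A²) · (kg²·m⁴·s⁻⁸·A⁻⁴) · cd⁻¹ = kg·m²·s⁻⁶·A⁻²·cd⁻¹.
Right side:
  H = kg·m²·s⁻²·A⁻².
  Ω = kg·m²·s⁻³·A⁻².
  So Ω⁻² = kg⁻²·m⁻⁴·s⁶·A⁴.
  J = kg·m²·s⁻².
  So J⁻¹ = kg⁻¹·m⁻²·s².
  kat = s⁻¹·mol.
  F = kg⁻¹·m⁻²·s⁴·A².
  So F⁻² = kg²·m⁴·s⁻⁸·A⁻⁴.
  N = kg·m·s⁻².
  Hz = s⁻¹.
  Combining: H·m·Ω⁻²·s⁻¹·J⁻¹·cd⁻¹·kat·F⁻²·N·Hz = (kg·m²·s⁻²·A⁻²) · m · (kg⁻²·m⁻⁴·s⁶·A⁴) · s⁻¹ · (kg⁻¹·m⁻²·s²) · cd⁻¹ · (s⁻¹·mol) · (kg²·m⁴·s⁻⁸·A⁻⁴) · (kg·m·s⁻²) · s⁻¹ = kg·m²·s⁻⁷·A⁻²·mol·cd⁻¹.
Left is kg·m²·s⁻⁶·A⁻²·cd⁻¹; right is kg·m²·s⁻⁷·A⁻²·mol·cd⁻¹ — different.

No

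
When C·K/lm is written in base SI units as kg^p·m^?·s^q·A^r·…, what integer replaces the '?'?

C = s·A.
lm = cd.
So lm⁻¹ = cd⁻¹.
Combining: C·lm⁻¹·K = (s·A) · cd⁻¹ · K = s·A·K·cd⁻¹.
The exponent of m is 0.

0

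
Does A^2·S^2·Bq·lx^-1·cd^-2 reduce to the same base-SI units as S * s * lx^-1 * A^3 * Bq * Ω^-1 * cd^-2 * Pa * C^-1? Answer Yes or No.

Left side:
  S = 1/Ω (conductance is reciprocal resistance),
      = kg⁻¹·m⁻²·s³·A².
  So S² = kg⁻²·m⁻⁴·s⁶·A⁴.
  Bq = 1/s = s⁻¹ (activity is decays per second).
  lx = lm/m² (illuminance = luminous flux per area),
      = m⁻²·cd.
  So lx⁻¹ = m²·cd⁻¹.
  Combining: A²·S²·Bq·lx⁻¹·cd⁻² = A² · (kg⁻²·m⁻⁴·s⁶·A⁴) · s⁻¹ · (m²·cd⁻¹) · cd⁻² = kg⁻²·m⁻²·s⁵·A⁶·cd⁻³.
Right side:
  S = 1/Ω (conductance is reciprocal resistance),
      = kg⁻¹·m⁻²·s³·A².
  lx = lm/m² (illuminance = luminous flux per area),
      = m⁻²·cd.
  So lx⁻¹ = m²·cd⁻¹.
  Bq = 1/s = s⁻¹ (activity is decays per second).
  Ω = V/A (resistance = voltage per current),
      = kg·m²·s⁻³·A⁻².
  So Ω⁻¹ = kg⁻¹·m⁻²·s³·A².
  Pa = N/m² (pressure = force per area),
      = kg·m⁻¹·s⁻².
  C = A·s = s·A (charge = current × time).
  So C⁻¹ = s⁻¹·A⁻¹.
  Combining: S·s·lx⁻¹·A³·Bq·Ω⁻¹·cd⁻²·Pa·C⁻¹ = (kg⁻¹·m⁻²·s³·A²) · s · (m²·cd⁻¹) · A³ · s⁻¹ · (kg⁻¹·m⁻²·s³·A²) · cd⁻² · (kg·m⁻¹·s⁻²) · (s⁻¹·A⁻¹) = kg⁻¹·m⁻³·s³·A⁶·cd⁻³.
Left is kg⁻²·m⁻²·s⁵·A⁶·cd⁻³; right is kg⁻¹·m⁻³·s³·A⁶·cd⁻³ — different.

No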